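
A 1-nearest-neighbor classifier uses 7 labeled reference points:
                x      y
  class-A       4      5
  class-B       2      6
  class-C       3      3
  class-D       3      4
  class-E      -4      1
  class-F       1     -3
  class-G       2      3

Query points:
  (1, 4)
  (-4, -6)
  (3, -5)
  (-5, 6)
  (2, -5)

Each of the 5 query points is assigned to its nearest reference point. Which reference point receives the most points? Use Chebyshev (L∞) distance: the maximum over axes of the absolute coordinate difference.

(1, 4) — d to each: class-A:3, class-B:2, class-C:2, class-D:2, class-E:5, class-F:7, class-G:1 → nearest is class-G
(-4, -6) — d to each: class-A:11, class-B:12, class-C:9, class-D:10, class-E:7, class-F:5, class-G:9 → nearest is class-F
(3, -5) — d to each: class-A:10, class-B:11, class-C:8, class-D:9, class-E:7, class-F:2, class-G:8 → nearest is class-F
(-5, 6) — d to each: class-A:9, class-B:7, class-C:8, class-D:8, class-E:5, class-F:9, class-G:7 → nearest is class-E
(2, -5) — d to each: class-A:10, class-B:11, class-C:8, class-D:9, class-E:6, class-F:2, class-G:8 → nearest is class-F
Tally — class-E:1, class-F:3, class-G:1. class-F captures the most (3).

class-F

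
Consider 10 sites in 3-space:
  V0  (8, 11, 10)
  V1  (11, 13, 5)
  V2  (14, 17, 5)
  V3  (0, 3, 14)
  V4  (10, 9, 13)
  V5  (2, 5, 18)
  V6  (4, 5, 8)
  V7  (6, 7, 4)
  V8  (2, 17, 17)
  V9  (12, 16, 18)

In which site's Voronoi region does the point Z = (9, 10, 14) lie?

V4

Squared Euclidean distances:
|ZV0|² = (9−8)² + (10−11)² + (14−10)² = 1 + 1 + 16 = 18
|ZV1|² = (9−11)² + (10−13)² + (14−5)² = 4 + 9 + 81 = 94
|ZV2|² = (9−14)² + (10−17)² + (14−5)² = 25 + 49 + 81 = 155
|ZV3|² = (9−0)² + (10−3)² + (14−14)² = 81 + 49 + 0 = 130
|ZV4|² = (9−10)² + (10−9)² + (14−13)² = 1 + 1 + 1 = 3
|ZV5|² = (9−2)² + (10−5)² + (14−18)² = 49 + 25 + 16 = 90
|ZV6|² = (9−4)² + (10−5)² + (14−8)² = 25 + 25 + 36 = 86
|ZV7|² = (9−6)² + (10−7)² + (14−4)² = 9 + 9 + 100 = 118
|ZV8|² = (9−2)² + (10−17)² + (14−17)² = 49 + 49 + 9 = 107
|ZV9|² = (9−12)² + (10−16)² + (14−18)² = 9 + 36 + 16 = 61
V4 is nearest.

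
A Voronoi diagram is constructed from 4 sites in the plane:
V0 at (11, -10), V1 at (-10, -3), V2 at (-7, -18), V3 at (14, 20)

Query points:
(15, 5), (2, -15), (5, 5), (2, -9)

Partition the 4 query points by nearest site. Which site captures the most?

(15, 5) — d² to each: V0:241, V1:689, V2:1013, V3:226 → nearest is V3
(2, -15) — d² to each: V0:106, V1:288, V2:90, V3:1369 → nearest is V2
(5, 5) — d² to each: V0:261, V1:289, V2:673, V3:306 → nearest is V0
(2, -9) — d² to each: V0:82, V1:180, V2:162, V3:985 → nearest is V0
Tally — V0:2, V2:1, V3:1. V0 captures the most (2).

V0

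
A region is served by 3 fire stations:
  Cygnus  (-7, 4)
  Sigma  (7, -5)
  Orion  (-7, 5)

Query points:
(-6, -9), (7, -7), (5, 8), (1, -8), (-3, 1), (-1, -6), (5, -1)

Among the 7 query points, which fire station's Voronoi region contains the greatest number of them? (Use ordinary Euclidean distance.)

(-6, -9) — d² to each: Cygnus:170, Sigma:185, Orion:197 → nearest is Cygnus
(7, -7) — d² to each: Cygnus:317, Sigma:4, Orion:340 → nearest is Sigma
(5, 8) — d² to each: Cygnus:160, Sigma:173, Orion:153 → nearest is Orion
(1, -8) — d² to each: Cygnus:208, Sigma:45, Orion:233 → nearest is Sigma
(-3, 1) — d² to each: Cygnus:25, Sigma:136, Orion:32 → nearest is Cygnus
(-1, -6) — d² to each: Cygnus:136, Sigma:65, Orion:157 → nearest is Sigma
(5, -1) — d² to each: Cygnus:169, Sigma:20, Orion:180 → nearest is Sigma
Tally — Cygnus:2, Sigma:4, Orion:1. Sigma captures the most (4).

Sigma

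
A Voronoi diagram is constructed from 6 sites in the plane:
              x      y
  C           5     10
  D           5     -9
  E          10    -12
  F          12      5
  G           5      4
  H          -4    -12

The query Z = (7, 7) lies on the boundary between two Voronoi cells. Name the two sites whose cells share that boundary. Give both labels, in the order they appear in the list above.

Squared distances from Z to each site:
|ZC|² = (7−5)² + (7−10)² = 4 + 9 = 13
|ZD|² = (7−5)² + (7−(-9))² = 4 + 256 = 260
|ZE|² = (7−10)² + (7−(-12))² = 9 + 361 = 370
|ZF|² = (7−12)² + (7−5)² = 25 + 4 = 29
|ZG|² = (7−5)² + (7−4)² = 4 + 9 = 13
|ZH|² = (7−(-4))² + (7−(-12))² = 121 + 361 = 482
Z is equidistant from C and G (both at squared distance 13), and every other site is strictly farther — so Z lies on the C–G Voronoi edge.

C and G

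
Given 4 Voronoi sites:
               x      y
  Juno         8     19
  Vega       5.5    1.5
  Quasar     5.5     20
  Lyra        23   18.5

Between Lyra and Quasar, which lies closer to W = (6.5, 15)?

Compare squared distances:
d²(W, Lyra) = (6.5−23)² + (15−18.5)² = 272.25 + 12.25 = 284.5
d²(W, Quasar) = (6.5−5.5)² + (15−20)² = 1 + 25 = 26
284.5 > 26, so Quasar is closer.

Quasar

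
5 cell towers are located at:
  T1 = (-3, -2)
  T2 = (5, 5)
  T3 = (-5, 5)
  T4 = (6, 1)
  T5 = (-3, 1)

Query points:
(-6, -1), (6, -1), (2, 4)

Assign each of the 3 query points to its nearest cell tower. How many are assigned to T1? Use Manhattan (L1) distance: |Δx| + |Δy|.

(-6, -1) — d to each: T1:4, T2:17, T3:7, T4:14, T5:5 → nearest is T1
(6, -1) — d to each: T1:10, T2:7, T3:17, T4:2, T5:11 → nearest is T4
(2, 4) — d to each: T1:11, T2:4, T3:8, T4:7, T5:8 → nearest is T2
1 of the 3 points has T1 as nearest.

1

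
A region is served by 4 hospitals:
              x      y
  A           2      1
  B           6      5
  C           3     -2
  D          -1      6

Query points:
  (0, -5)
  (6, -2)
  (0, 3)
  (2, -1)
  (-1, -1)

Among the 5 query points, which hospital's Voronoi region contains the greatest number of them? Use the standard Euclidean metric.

(0, -5) — d² to each: A:40, B:136, C:18, D:122 → nearest is C
(6, -2) — d² to each: A:25, B:49, C:9, D:113 → nearest is C
(0, 3) — d² to each: A:8, B:40, C:34, D:10 → nearest is A
(2, -1) — d² to each: A:4, B:52, C:2, D:58 → nearest is C
(-1, -1) — d² to each: A:13, B:85, C:17, D:49 → nearest is A
Tally — A:2, C:3. C captures the most (3).

C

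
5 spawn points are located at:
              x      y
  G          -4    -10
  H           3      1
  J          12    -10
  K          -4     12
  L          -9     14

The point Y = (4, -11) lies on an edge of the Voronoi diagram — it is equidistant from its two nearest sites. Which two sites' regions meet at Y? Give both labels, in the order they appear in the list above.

Squared distances from Y to each site:
|YG|² = (4−(-4))² + (-11−(-10))² = 64 + 1 = 65
|YH|² = (4−3)² + (-11−1)² = 1 + 144 = 145
|YJ|² = (4−12)² + (-11−(-10))² = 64 + 1 = 65
|YK|² = (4−(-4))² + (-11−12)² = 64 + 529 = 593
|YL|² = (4−(-9))² + (-11−14)² = 169 + 625 = 794
Y is equidistant from G and J (both at squared distance 65), and every other site is strictly farther — so Y lies on the G–J Voronoi edge.

G and J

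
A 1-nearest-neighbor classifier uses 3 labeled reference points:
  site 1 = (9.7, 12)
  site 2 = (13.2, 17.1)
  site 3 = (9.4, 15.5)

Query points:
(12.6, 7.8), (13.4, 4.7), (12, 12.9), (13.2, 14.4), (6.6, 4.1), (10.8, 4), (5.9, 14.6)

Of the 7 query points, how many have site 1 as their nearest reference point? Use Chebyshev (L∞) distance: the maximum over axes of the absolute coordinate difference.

(12.6, 7.8) — d to each: site 1:4.2, site 2:9.3, site 3:7.7 → nearest is site 1
(13.4, 4.7) — d to each: site 1:7.3, site 2:12.4, site 3:10.8 → nearest is site 1
(12, 12.9) — d to each: site 1:2.3, site 2:4.2, site 3:2.6 → nearest is site 1
(13.2, 14.4) — d to each: site 1:3.5, site 2:2.7, site 3:3.8 → nearest is site 2
(6.6, 4.1) — d to each: site 1:7.9, site 2:13, site 3:11.4 → nearest is site 1
(10.8, 4) — d to each: site 1:8, site 2:13.1, site 3:11.5 → nearest is site 1
(5.9, 14.6) — d to each: site 1:3.8, site 2:7.3, site 3:3.5 → nearest is site 3
5 of the 7 points have site 1 as nearest.

5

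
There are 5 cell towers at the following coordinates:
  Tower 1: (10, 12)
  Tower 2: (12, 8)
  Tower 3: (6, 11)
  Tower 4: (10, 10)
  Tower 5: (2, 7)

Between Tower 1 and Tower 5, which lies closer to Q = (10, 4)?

Compare squared distances:
d²(Q, Tower 1) = (10−10)² + (4−12)² = 0 + 64 = 64
d²(Q, Tower 5) = (10−2)² + (4−7)² = 64 + 9 = 73
64 < 73, so Tower 1 is closer.

Tower 1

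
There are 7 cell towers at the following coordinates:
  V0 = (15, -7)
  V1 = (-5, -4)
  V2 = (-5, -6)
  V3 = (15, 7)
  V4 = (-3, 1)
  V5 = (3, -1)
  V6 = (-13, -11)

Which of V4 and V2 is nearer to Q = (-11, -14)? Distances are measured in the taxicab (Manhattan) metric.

d(Q,V4) = |-11−(-3)| + |-14−1| = 8 + 15 = 23
d(Q,V2) = |-11−(-5)| + |-14−(-6)| = 6 + 8 = 14
23 > 14, so V2 is closer.

V2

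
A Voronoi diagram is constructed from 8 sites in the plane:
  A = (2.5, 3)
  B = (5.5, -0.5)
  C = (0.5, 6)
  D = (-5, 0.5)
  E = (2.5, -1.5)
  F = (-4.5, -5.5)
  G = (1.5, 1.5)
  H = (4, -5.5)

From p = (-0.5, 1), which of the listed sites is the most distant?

Squared Euclidean distances:
|pA|² = 9 + 4 = 13
|pB|² = 36 + 2.25 = 38.25
|pC|² = 1 + 25 = 26
|pD|² = 20.25 + 0.25 = 20.5
|pE|² = 9 + 6.25 = 15.25
|pF|² = 16 + 42.25 = 58.25
|pG|² = 4 + 0.25 = 4.25
|pH|² = 20.25 + 42.25 = 62.5
The largest is to H.

H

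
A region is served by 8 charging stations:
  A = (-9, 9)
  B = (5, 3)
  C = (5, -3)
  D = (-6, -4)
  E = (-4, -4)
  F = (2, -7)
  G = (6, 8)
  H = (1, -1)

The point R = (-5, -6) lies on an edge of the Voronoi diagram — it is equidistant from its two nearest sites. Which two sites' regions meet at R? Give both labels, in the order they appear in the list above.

D and E

Squared distances from R to each site:
|RA|² = (-5−(-9))² + (-6−9)² = 16 + 225 = 241
|RB|² = (-5−5)² + (-6−3)² = 100 + 81 = 181
|RC|² = (-5−5)² + (-6−(-3))² = 100 + 9 = 109
|RD|² = (-5−(-6))² + (-6−(-4))² = 1 + 4 = 5
|RE|² = (-5−(-4))² + (-6−(-4))² = 1 + 4 = 5
|RF|² = (-5−2)² + (-6−(-7))² = 49 + 1 = 50
|RG|² = (-5−6)² + (-6−8)² = 121 + 196 = 317
|RH|² = (-5−1)² + (-6−(-1))² = 36 + 25 = 61
R is equidistant from D and E (both at squared distance 5), and every other site is strictly farther — so R lies on the D–E Voronoi edge.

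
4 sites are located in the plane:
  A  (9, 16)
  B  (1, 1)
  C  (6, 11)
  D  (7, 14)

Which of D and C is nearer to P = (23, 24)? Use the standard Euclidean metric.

D

Compare squared distances:
|PD|² = (23−7)² + (24−14)² = 256 + 100 = 356
|PC|² = (23−6)² + (24−11)² = 289 + 169 = 458
356 < 458, so D is closer.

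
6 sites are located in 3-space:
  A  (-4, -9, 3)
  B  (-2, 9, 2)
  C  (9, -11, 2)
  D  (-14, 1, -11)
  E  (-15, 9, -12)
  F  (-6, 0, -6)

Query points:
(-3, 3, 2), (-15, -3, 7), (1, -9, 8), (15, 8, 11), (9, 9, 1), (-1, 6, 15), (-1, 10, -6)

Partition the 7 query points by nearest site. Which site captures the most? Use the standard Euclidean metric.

B

(-3, 3, 2) — d² to each: A:146, B:37, C:340, D:294, E:376, F:82 → nearest is B
(-15, -3, 7) — d² to each: A:173, B:338, C:665, D:341, E:505, F:259 → nearest is A
(1, -9, 8) — d² to each: A:50, B:369, C:104, D:686, E:980, F:326 → nearest is A
(15, 8, 11) — d² to each: A:714, B:371, C:478, D:1374, E:1430, F:794 → nearest is B
(9, 9, 1) — d² to each: A:497, B:122, C:401, D:737, E:745, F:355 → nearest is B
(-1, 6, 15) — d² to each: A:378, B:179, C:558, D:870, E:934, F:502 → nearest is B
(-1, 10, -6) — d² to each: A:451, B:66, C:605, D:275, E:233, F:125 → nearest is B
Tally — A:2, B:5. B captures the most (5).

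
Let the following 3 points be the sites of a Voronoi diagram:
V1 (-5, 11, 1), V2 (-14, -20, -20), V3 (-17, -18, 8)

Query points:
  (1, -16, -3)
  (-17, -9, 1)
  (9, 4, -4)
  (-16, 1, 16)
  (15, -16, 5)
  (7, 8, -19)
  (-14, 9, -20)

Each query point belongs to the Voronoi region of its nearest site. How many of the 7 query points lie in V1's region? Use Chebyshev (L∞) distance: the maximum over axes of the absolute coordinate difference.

(1, -16, -3) — d to each: V1:27, V2:17, V3:18 → nearest is V2
(-17, -9, 1) — d to each: V1:20, V2:21, V3:9 → nearest is V3
(9, 4, -4) — d to each: V1:14, V2:24, V3:26 → nearest is V1
(-16, 1, 16) — d to each: V1:15, V2:36, V3:19 → nearest is V1
(15, -16, 5) — d to each: V1:27, V2:29, V3:32 → nearest is V1
(7, 8, -19) — d to each: V1:20, V2:28, V3:27 → nearest is V1
(-14, 9, -20) — d to each: V1:21, V2:29, V3:28 → nearest is V1
5 of the 7 points have V1 as nearest.

5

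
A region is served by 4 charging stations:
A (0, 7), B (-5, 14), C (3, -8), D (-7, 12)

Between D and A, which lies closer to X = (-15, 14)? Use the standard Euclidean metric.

Compare squared distances:
|XD|² = (-15−(-7))² + (14−12)² = 64 + 4 = 68
|XA|² = (-15−0)² + (14−7)² = 225 + 49 = 274
68 < 274, so D is closer.

D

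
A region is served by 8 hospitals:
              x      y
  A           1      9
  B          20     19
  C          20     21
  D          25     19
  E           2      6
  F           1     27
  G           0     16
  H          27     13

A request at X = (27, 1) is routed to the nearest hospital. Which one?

H

Squared Euclidean distances:
|XA|² = (27−1)² + (1−9)² = 676 + 64 = 740
|XB|² = (27−20)² + (1−19)² = 49 + 324 = 373
|XC|² = (27−20)² + (1−21)² = 49 + 400 = 449
|XD|² = (27−25)² + (1−19)² = 4 + 324 = 328
|XE|² = (27−2)² + (1−6)² = 625 + 25 = 650
|XF|² = (27−1)² + (1−27)² = 676 + 676 = 1352
|XG|² = (27−0)² + (1−16)² = 729 + 225 = 954
|XH|² = (27−27)² + (1−13)² = 0 + 144 = 144
H is nearest.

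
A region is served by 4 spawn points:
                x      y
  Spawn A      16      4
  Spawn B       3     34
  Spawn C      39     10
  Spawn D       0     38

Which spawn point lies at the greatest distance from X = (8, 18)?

Spawn C

Compare squared distances (the ordering matches that of the actual distances):
d²(X, Spawn A) = 64 + 196 = 260
d²(X, Spawn B) = 25 + 256 = 281
d²(X, Spawn C) = 961 + 64 = 1025
d²(X, Spawn D) = 64 + 400 = 464
The largest is to Spawn C.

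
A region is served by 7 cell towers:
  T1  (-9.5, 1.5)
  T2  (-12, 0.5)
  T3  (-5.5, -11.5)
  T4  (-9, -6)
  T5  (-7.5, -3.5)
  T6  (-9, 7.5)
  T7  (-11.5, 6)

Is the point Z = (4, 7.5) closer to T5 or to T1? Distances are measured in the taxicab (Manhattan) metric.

d(Z,T5) = |4−(-7.5)| + |7.5−(-3.5)| = 11.5 + 11 = 22.5
d(Z,T1) = |4−(-9.5)| + |7.5−1.5| = 13.5 + 6 = 19.5
22.5 > 19.5, so T1 is closer.

T1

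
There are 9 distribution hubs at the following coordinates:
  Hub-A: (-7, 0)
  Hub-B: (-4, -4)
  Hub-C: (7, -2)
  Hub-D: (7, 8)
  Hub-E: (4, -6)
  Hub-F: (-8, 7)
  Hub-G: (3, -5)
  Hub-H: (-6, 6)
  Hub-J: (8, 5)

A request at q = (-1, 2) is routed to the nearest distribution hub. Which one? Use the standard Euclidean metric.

Since √ is increasing, it suffices to compare squared distances:
d²(q, Hub-A) = (-1−(-7))² + (2−0)² = 36 + 4 = 40
d²(q, Hub-B) = (-1−(-4))² + (2−(-4))² = 9 + 36 = 45
d²(q, Hub-C) = (-1−7)² + (2−(-2))² = 64 + 16 = 80
d²(q, Hub-D) = (-1−7)² + (2−8)² = 64 + 36 = 100
d²(q, Hub-E) = (-1−4)² + (2−(-6))² = 25 + 64 = 89
d²(q, Hub-F) = (-1−(-8))² + (2−7)² = 49 + 25 = 74
d²(q, Hub-G) = (-1−3)² + (2−(-5))² = 16 + 49 = 65
d²(q, Hub-H) = (-1−(-6))² + (2−6)² = 25 + 16 = 41
d²(q, Hub-J) = (-1−8)² + (2−5)² = 81 + 9 = 90
Minimum is at Hub-A.

Hub-A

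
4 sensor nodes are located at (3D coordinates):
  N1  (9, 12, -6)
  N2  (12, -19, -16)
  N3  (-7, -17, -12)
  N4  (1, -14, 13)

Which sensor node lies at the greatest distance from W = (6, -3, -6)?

Compare squared distances (the ordering matches that of the actual distances):
|WN1|² = (6−9)² + (-3−12)² + (-6−(-6))² = 9 + 225 + 0 = 234
|WN2|² = (6−12)² + (-3−(-19))² + (-6−(-16))² = 36 + 256 + 100 = 392
|WN3|² = (6−(-7))² + (-3−(-17))² + (-6−(-12))² = 169 + 196 + 36 = 401
|WN4|² = (6−1)² + (-3−(-14))² + (-6−13)² = 25 + 121 + 361 = 507
The largest is to N4.

N4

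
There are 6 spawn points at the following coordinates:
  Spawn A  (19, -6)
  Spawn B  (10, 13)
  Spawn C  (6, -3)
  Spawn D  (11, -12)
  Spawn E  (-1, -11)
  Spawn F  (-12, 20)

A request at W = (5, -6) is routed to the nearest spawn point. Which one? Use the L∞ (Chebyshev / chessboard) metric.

d(W, Spawn A) = max(14, 0) = 14
d(W, Spawn B) = max(5, 19) = 19
d(W, Spawn C) = max(1, 3) = 3
d(W, Spawn D) = max(6, 6) = 6
d(W, Spawn E) = max(6, 5) = 6
d(W, Spawn F) = max(17, 26) = 26
The smallest is to Spawn C, so W lies in the Voronoi region of Spawn C.

Spawn C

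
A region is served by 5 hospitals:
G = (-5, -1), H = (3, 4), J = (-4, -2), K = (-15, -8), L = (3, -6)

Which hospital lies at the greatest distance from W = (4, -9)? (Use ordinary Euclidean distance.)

K

Squared Euclidean distances:
|WG|² = (4−(-5))² + (-9−(-1))² = 81 + 64 = 145
|WH|² = (4−3)² + (-9−4)² = 1 + 169 = 170
|WJ|² = (4−(-4))² + (-9−(-2))² = 64 + 49 = 113
|WK|² = (4−(-15))² + (-9−(-8))² = 361 + 1 = 362
|WL|² = (4−3)² + (-9−(-6))² = 1 + 9 = 10
The largest is to K.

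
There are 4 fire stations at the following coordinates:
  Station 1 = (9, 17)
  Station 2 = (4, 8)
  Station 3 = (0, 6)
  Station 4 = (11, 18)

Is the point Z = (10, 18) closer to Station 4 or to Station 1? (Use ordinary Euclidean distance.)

Compare squared distances:
d²(Z, Station 4) = (10−11)² + (18−18)² = 1 + 0 = 1
d²(Z, Station 1) = (10−9)² + (18−17)² = 1 + 1 = 2
1 < 2, so Station 4 is closer.

Station 4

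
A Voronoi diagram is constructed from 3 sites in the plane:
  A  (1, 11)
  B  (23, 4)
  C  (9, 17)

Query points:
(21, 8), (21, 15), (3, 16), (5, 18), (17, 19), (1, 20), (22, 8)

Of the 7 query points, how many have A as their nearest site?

(21, 8) — d² to each: A:409, B:20, C:225 → nearest is B
(21, 15) — d² to each: A:416, B:125, C:148 → nearest is B
(3, 16) — d² to each: A:29, B:544, C:37 → nearest is A
(5, 18) — d² to each: A:65, B:520, C:17 → nearest is C
(17, 19) — d² to each: A:320, B:261, C:68 → nearest is C
(1, 20) — d² to each: A:81, B:740, C:73 → nearest is C
(22, 8) — d² to each: A:450, B:17, C:250 → nearest is B
1 of the 7 points has A as nearest.

1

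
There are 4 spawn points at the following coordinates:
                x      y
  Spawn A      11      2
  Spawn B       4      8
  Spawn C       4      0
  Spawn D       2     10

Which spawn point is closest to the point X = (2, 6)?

Compare squared distances (the ordering matches that of the actual distances):
d²(X, Spawn A) = (2−11)² + (6−2)² = 81 + 16 = 97
d²(X, Spawn B) = (2−4)² + (6−8)² = 4 + 4 = 8
d²(X, Spawn C) = (2−4)² + (6−0)² = 4 + 36 = 40
d²(X, Spawn D) = (2−2)² + (6−10)² = 0 + 16 = 16
Minimum is at Spawn B.

Spawn B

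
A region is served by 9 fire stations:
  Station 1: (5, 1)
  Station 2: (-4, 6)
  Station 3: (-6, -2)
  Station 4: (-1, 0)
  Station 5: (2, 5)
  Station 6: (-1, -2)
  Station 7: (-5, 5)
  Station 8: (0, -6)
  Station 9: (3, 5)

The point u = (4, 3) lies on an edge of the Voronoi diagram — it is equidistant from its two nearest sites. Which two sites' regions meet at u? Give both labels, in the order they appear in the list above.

Station 1 and Station 9

Squared distances from u to each site:
d²(u, Station 1) = (4−5)² + (3−1)² = 1 + 4 = 5
d²(u, Station 2) = (4−(-4))² + (3−6)² = 64 + 9 = 73
d²(u, Station 3) = (4−(-6))² + (3−(-2))² = 100 + 25 = 125
d²(u, Station 4) = (4−(-1))² + (3−0)² = 25 + 9 = 34
d²(u, Station 5) = (4−2)² + (3−5)² = 4 + 4 = 8
d²(u, Station 6) = (4−(-1))² + (3−(-2))² = 25 + 25 = 50
d²(u, Station 7) = (4−(-5))² + (3−5)² = 81 + 4 = 85
d²(u, Station 8) = (4−0)² + (3−(-6))² = 16 + 81 = 97
d²(u, Station 9) = (4−3)² + (3−5)² = 1 + 4 = 5
u is equidistant from Station 1 and Station 9 (both at squared distance 5), and every other site is strictly farther — so u lies on the Station 1–Station 9 Voronoi edge.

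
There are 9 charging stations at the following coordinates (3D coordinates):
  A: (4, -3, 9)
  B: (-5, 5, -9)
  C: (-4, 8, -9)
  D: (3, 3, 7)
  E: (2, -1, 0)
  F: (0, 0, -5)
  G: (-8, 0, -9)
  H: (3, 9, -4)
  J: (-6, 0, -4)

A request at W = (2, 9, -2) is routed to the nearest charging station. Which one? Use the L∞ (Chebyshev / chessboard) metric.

H

d(W,A) = max(2, 12, 11) = 12
d(W,B) = max(7, 4, 7) = 7
d(W,C) = max(6, 1, 7) = 7
d(W,D) = max(1, 6, 9) = 9
d(W,E) = max(0, 10, 2) = 10
d(W,F) = max(2, 9, 3) = 9
d(W,G) = max(10, 9, 7) = 10
d(W,H) = max(1, 0, 2) = 2
d(W,J) = max(8, 9, 2) = 9
H is nearest.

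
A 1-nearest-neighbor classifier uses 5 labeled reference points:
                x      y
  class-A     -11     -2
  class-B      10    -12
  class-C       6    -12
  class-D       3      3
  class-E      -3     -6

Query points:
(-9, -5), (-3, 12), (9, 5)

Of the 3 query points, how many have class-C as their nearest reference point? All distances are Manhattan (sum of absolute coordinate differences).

0

(-9, -5) — d to each: class-A:5, class-B:26, class-C:22, class-D:20, class-E:7 → nearest is class-A
(-3, 12) — d to each: class-A:22, class-B:37, class-C:33, class-D:15, class-E:18 → nearest is class-D
(9, 5) — d to each: class-A:27, class-B:18, class-C:20, class-D:8, class-E:23 → nearest is class-D
0 of the 3 points have class-C as nearest.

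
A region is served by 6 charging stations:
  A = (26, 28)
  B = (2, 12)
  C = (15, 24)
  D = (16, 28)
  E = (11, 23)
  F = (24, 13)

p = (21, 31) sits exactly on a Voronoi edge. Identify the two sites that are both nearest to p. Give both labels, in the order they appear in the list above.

A and D

Squared distances from p to each site:
|pA|² = (21−26)² + (31−28)² = 25 + 9 = 34
|pB|² = (21−2)² + (31−12)² = 361 + 361 = 722
|pC|² = (21−15)² + (31−24)² = 36 + 49 = 85
|pD|² = (21−16)² + (31−28)² = 25 + 9 = 34
|pE|² = (21−11)² + (31−23)² = 100 + 64 = 164
|pF|² = (21−24)² + (31−13)² = 9 + 324 = 333
p is equidistant from A and D (both at squared distance 34), and every other site is strictly farther — so p lies on the A–D Voronoi edge.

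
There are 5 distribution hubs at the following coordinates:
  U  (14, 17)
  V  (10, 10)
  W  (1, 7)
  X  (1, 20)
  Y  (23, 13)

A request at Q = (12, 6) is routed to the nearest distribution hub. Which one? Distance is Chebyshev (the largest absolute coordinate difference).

V

d(Q,U) = max(2, 11) = 11
d(Q,V) = max(2, 4) = 4
d(Q,W) = max(11, 1) = 11
d(Q,X) = max(11, 14) = 14
d(Q,Y) = max(11, 7) = 11
The smallest is to V, so Q lies in the Voronoi region of V.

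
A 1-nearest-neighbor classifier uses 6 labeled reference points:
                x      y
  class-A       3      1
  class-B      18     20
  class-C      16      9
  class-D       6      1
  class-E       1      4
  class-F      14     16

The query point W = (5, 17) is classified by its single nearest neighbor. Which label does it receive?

Since √ is increasing, it suffices to compare squared distances:
d²(W, class-A) = (5−3)² + (17−1)² = 4 + 256 = 260
d²(W, class-B) = (5−18)² + (17−20)² = 169 + 9 = 178
d²(W, class-C) = (5−16)² + (17−9)² = 121 + 64 = 185
d²(W, class-D) = (5−6)² + (17−1)² = 1 + 256 = 257
d²(W, class-E) = (5−1)² + (17−4)² = 16 + 169 = 185
d²(W, class-F) = (5−14)² + (17−16)² = 81 + 1 = 82
Minimum is at class-F.

class-F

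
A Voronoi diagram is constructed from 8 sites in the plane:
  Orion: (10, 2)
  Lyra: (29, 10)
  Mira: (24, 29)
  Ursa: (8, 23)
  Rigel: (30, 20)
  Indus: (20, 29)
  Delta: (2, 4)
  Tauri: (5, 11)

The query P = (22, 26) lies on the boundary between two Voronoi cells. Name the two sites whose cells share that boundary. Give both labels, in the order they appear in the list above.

Squared distances from P to each site:
d²(P, Orion) = 144 + 576 = 720
d²(P, Lyra) = 49 + 256 = 305
d²(P, Mira) = 4 + 9 = 13
d²(P, Ursa) = 196 + 9 = 205
d²(P, Rigel) = 64 + 36 = 100
d²(P, Indus) = 4 + 9 = 13
d²(P, Delta) = 400 + 484 = 884
d²(P, Tauri) = 289 + 225 = 514
P is equidistant from Mira and Indus (both at squared distance 13), and every other site is strictly farther — so P lies on the Mira–Indus Voronoi edge.

Mira and Indus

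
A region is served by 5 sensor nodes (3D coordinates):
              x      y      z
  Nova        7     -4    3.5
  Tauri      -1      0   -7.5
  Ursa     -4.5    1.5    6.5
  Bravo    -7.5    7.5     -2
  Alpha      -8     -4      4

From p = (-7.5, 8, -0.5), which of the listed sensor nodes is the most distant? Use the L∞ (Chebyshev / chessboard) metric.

Nova

d(p, Nova) = max(14.5, 12, 4) = 14.5
d(p, Tauri) = max(6.5, 8, 7) = 8
d(p, Ursa) = max(3, 6.5, 7) = 7
d(p, Bravo) = max(0, 0.5, 1.5) = 1.5
d(p, Alpha) = max(0.5, 12, 4.5) = 12
The largest is to Nova.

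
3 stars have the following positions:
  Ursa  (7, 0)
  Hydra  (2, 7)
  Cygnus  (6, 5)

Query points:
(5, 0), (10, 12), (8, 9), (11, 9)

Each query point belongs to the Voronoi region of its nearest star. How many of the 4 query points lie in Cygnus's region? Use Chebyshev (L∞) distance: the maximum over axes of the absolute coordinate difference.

3

(5, 0) — d to each: Ursa:2, Hydra:7, Cygnus:5 → nearest is Ursa
(10, 12) — d to each: Ursa:12, Hydra:8, Cygnus:7 → nearest is Cygnus
(8, 9) — d to each: Ursa:9, Hydra:6, Cygnus:4 → nearest is Cygnus
(11, 9) — d to each: Ursa:9, Hydra:9, Cygnus:5 → nearest is Cygnus
3 of the 4 points have Cygnus as nearest.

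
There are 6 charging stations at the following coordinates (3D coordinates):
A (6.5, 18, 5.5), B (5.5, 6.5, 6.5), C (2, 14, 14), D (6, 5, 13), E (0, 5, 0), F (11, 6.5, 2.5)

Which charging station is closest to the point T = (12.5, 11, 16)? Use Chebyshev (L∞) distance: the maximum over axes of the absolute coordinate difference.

D

d(T,A) = max(6, 7, 10.5) = 10.5
d(T,B) = max(7, 4.5, 9.5) = 9.5
d(T,C) = max(10.5, 3, 2) = 10.5
d(T,D) = max(6.5, 6, 3) = 6.5
d(T,E) = max(12.5, 6, 16) = 16
d(T,F) = max(1.5, 4.5, 13.5) = 13.5
Minimum is at D.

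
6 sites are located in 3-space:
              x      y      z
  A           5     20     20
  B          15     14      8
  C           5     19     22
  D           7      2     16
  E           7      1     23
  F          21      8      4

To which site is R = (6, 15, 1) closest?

B

Since √ is increasing, it suffices to compare squared distances:
|RA|² = (6−5)² + (15−20)² + (1−20)² = 1 + 25 + 361 = 387
|RB|² = (6−15)² + (15−14)² + (1−8)² = 81 + 1 + 49 = 131
|RC|² = (6−5)² + (15−19)² + (1−22)² = 1 + 16 + 441 = 458
|RD|² = (6−7)² + (15−2)² + (1−16)² = 1 + 169 + 225 = 395
|RE|² = (6−7)² + (15−1)² + (1−23)² = 1 + 196 + 484 = 681
|RF|² = (6−21)² + (15−8)² + (1−4)² = 225 + 49 + 9 = 283
Minimum is at B.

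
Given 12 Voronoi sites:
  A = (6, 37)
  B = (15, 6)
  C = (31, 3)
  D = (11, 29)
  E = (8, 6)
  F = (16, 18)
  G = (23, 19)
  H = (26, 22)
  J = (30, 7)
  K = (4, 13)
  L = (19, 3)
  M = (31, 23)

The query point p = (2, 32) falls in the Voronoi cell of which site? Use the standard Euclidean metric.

Since √ is increasing, it suffices to compare squared distances:
|pA|² = 16 + 25 = 41
|pB|² = 169 + 676 = 845
|pC|² = 841 + 841 = 1682
|pD|² = 81 + 9 = 90
|pE|² = 36 + 676 = 712
|pF|² = 196 + 196 = 392
|pG|² = 441 + 169 = 610
|pH|² = 576 + 100 = 676
|pJ|² = 784 + 625 = 1409
|pK|² = 4 + 361 = 365
|pL|² = 289 + 841 = 1130
|pM|² = 841 + 81 = 922
A is nearest.

A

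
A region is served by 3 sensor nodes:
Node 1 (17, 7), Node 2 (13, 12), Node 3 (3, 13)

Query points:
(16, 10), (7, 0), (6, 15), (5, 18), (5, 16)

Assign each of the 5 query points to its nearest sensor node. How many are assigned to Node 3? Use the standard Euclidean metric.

3

(16, 10) — d² to each: Node 1:10, Node 2:13, Node 3:178 → nearest is Node 1
(7, 0) — d² to each: Node 1:149, Node 2:180, Node 3:185 → nearest is Node 1
(6, 15) — d² to each: Node 1:185, Node 2:58, Node 3:13 → nearest is Node 3
(5, 18) — d² to each: Node 1:265, Node 2:100, Node 3:29 → nearest is Node 3
(5, 16) — d² to each: Node 1:225, Node 2:80, Node 3:13 → nearest is Node 3
3 of the 5 points have Node 3 as nearest.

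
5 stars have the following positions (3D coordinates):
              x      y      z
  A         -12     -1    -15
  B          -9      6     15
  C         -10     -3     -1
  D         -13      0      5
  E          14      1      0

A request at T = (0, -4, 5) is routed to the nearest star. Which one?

C

Compare squared distances (the ordering matches that of the actual distances):
|TA|² = (0−(-12))² + (-4−(-1))² + (5−(-15))² = 144 + 9 + 400 = 553
|TB|² = (0−(-9))² + (-4−6)² + (5−15)² = 81 + 100 + 100 = 281
|TC|² = (0−(-10))² + (-4−(-3))² + (5−(-1))² = 100 + 1 + 36 = 137
|TD|² = (0−(-13))² + (-4−0)² + (5−5)² = 169 + 16 + 0 = 185
|TE|² = (0−14)² + (-4−1)² + (5−0)² = 196 + 25 + 25 = 246
C is nearest.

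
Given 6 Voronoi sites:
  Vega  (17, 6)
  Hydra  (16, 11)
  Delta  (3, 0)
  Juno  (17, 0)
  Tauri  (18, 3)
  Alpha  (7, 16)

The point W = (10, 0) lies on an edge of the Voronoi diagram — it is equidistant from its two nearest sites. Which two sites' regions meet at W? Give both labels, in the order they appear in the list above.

Squared distances from W to each site:
d²(W, Vega) = (10−17)² + (0−6)² = 49 + 36 = 85
d²(W, Hydra) = (10−16)² + (0−11)² = 36 + 121 = 157
d²(W, Delta) = (10−3)² + (0−0)² = 49 + 0 = 49
d²(W, Juno) = (10−17)² + (0−0)² = 49 + 0 = 49
d²(W, Tauri) = (10−18)² + (0−3)² = 64 + 9 = 73
d²(W, Alpha) = (10−7)² + (0−16)² = 9 + 256 = 265
W is equidistant from Delta and Juno (both at squared distance 49), and every other site is strictly farther — so W lies on the Delta–Juno Voronoi edge.

Delta and Juno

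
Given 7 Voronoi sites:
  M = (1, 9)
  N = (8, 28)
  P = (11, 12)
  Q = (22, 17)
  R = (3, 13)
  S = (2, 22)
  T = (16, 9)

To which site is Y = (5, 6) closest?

Since √ is increasing, it suffices to compare squared distances:
|YM|² = (5−1)² + (6−9)² = 16 + 9 = 25
|YN|² = (5−8)² + (6−28)² = 9 + 484 = 493
|YP|² = (5−11)² + (6−12)² = 36 + 36 = 72
|YQ|² = (5−22)² + (6−17)² = 289 + 121 = 410
|YR|² = (5−3)² + (6−13)² = 4 + 49 = 53
|YS|² = (5−2)² + (6−22)² = 9 + 256 = 265
|YT|² = (5−16)² + (6−9)² = 121 + 9 = 130
Minimum is at M.

M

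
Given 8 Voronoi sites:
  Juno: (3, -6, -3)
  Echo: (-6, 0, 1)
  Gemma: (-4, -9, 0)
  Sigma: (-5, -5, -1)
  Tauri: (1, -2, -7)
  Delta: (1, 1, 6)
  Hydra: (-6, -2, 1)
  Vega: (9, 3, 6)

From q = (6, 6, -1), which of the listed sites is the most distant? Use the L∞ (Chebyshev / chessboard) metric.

Gemma

d(q, Juno) = max(3, 12, 2) = 12
d(q, Echo) = max(12, 6, 2) = 12
d(q, Gemma) = max(10, 15, 1) = 15
d(q, Sigma) = max(11, 11, 0) = 11
d(q, Tauri) = max(5, 8, 6) = 8
d(q, Delta) = max(5, 5, 7) = 7
d(q, Hydra) = max(12, 8, 2) = 12
d(q, Vega) = max(3, 3, 7) = 7
The largest is to Gemma.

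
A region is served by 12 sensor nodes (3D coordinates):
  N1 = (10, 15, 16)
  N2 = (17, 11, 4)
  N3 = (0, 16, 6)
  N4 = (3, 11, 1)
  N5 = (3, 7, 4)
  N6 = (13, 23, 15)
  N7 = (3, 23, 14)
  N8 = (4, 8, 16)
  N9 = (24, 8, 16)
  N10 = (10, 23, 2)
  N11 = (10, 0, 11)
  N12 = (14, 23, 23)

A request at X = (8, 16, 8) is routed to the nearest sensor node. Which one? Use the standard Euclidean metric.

Squared Euclidean distances:
|XN1|² = 4 + 1 + 64 = 69
|XN2|² = 81 + 25 + 16 = 122
|XN3|² = 64 + 0 + 4 = 68
|XN4|² = 25 + 25 + 49 = 99
|XN5|² = 25 + 81 + 16 = 122
|XN6|² = 25 + 49 + 49 = 123
|XN7|² = 25 + 49 + 36 = 110
|XN8|² = 16 + 64 + 64 = 144
|XN9|² = 256 + 64 + 64 = 384
d²(X, N10) = 4 + 49 + 36 = 89
d²(X, N11) = 4 + 256 + 9 = 269
d²(X, N12) = 36 + 49 + 225 = 310
N3 is nearest.

N3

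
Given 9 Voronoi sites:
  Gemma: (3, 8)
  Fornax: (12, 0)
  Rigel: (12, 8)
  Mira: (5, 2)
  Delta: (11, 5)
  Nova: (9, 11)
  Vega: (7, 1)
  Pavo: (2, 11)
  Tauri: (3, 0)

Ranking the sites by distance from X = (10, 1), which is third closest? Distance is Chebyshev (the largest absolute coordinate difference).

Delta

d(X, Gemma) = max(7, 7) = 7
d(X, Fornax) = max(2, 1) = 2
d(X, Rigel) = max(2, 7) = 7
d(X, Mira) = max(5, 1) = 5
d(X, Delta) = max(1, 4) = 4
d(X, Nova) = max(1, 10) = 10
d(X, Vega) = max(3, 0) = 3
d(X, Pavo) = max(8, 10) = 10
d(X, Tauri) = max(7, 1) = 7
Sorted ascending: Fornax, Vega, Delta, Mira, … — the third-nearest is Delta.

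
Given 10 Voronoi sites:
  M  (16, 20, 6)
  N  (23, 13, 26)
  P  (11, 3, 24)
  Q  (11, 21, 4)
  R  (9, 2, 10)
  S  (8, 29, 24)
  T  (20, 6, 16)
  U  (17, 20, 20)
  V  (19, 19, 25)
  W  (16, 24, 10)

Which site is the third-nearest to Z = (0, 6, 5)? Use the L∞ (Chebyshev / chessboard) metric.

M

d(Z,M) = max(16, 14, 1) = 16
d(Z,N) = max(23, 7, 21) = 23
d(Z,P) = max(11, 3, 19) = 19
d(Z,Q) = max(11, 15, 1) = 15
d(Z,R) = max(9, 4, 5) = 9
d(Z,S) = max(8, 23, 19) = 23
d(Z,T) = max(20, 0, 11) = 20
d(Z,U) = max(17, 14, 15) = 17
d(Z,V) = max(19, 13, 20) = 20
d(Z,W) = max(16, 18, 5) = 18
Sorted ascending: R, Q, M, U, … — the third-nearest is M.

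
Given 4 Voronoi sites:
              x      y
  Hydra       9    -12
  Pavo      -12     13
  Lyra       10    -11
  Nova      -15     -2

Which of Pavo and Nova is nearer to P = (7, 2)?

Pavo

Compare squared distances:
d²(P, Pavo) = (7−(-12))² + (2−13)² = 361 + 121 = 482
d²(P, Nova) = (7−(-15))² + (2−(-2))² = 484 + 16 = 500
482 < 500, so Pavo is closer.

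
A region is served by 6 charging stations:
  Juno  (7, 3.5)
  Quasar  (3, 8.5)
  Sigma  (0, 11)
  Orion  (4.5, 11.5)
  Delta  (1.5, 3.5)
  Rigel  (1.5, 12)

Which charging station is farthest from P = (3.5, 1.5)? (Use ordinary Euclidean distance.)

Rigel

Compare squared distances (the ordering matches that of the actual distances):
d²(P, Juno) = (3.5−7)² + (1.5−3.5)² = 12.25 + 4 = 16.25
d²(P, Quasar) = (3.5−3)² + (1.5−8.5)² = 0.25 + 49 = 49.25
d²(P, Sigma) = (3.5−0)² + (1.5−11)² = 12.25 + 90.25 = 102.5
d²(P, Orion) = (3.5−4.5)² + (1.5−11.5)² = 1 + 100 = 101
d²(P, Delta) = (3.5−1.5)² + (1.5−3.5)² = 4 + 4 = 8
d²(P, Rigel) = (3.5−1.5)² + (1.5−12)² = 4 + 110.25 = 114.25
The largest is to Rigel.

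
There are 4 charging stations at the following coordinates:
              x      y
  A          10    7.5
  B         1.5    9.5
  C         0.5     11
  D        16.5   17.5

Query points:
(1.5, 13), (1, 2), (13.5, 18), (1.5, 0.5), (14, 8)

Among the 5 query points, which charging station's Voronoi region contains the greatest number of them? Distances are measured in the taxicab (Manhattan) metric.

B

(1.5, 13) — d to each: A:14, B:3.5, C:3, D:19.5 → nearest is C
(1, 2) — d to each: A:14.5, B:8, C:9.5, D:31 → nearest is B
(13.5, 18) — d to each: A:14, B:20.5, C:20, D:3.5 → nearest is D
(1.5, 0.5) — d to each: A:15.5, B:9, C:11.5, D:32 → nearest is B
(14, 8) — d to each: A:4.5, B:14, C:16.5, D:12 → nearest is A
Tally — A:1, B:2, C:1, D:1. B captures the most (2).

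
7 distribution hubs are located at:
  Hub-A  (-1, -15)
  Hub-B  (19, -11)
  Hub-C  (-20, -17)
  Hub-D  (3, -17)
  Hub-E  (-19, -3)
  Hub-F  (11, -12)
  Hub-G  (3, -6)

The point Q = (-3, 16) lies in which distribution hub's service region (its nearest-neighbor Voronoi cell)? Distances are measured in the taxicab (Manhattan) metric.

d(Q, Hub-A) = |-3−(-1)| + |16−(-15)| = 2 + 31 = 33
d(Q, Hub-B) = |-3−19| + |16−(-11)| = 22 + 27 = 49
d(Q, Hub-C) = |-3−(-20)| + |16−(-17)| = 17 + 33 = 50
d(Q, Hub-D) = |-3−3| + |16−(-17)| = 6 + 33 = 39
d(Q, Hub-E) = |-3−(-19)| + |16−(-3)| = 16 + 19 = 35
d(Q, Hub-F) = |-3−11| + |16−(-12)| = 14 + 28 = 42
d(Q, Hub-G) = |-3−3| + |16−(-6)| = 6 + 22 = 28
Minimum is at Hub-G.

Hub-G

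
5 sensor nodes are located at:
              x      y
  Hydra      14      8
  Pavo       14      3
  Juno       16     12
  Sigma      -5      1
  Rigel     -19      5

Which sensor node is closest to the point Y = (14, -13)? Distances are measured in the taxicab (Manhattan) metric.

d(Y, Hydra) = |14−14| + |-13−8| = 0 + 21 = 21
d(Y, Pavo) = |14−14| + |-13−3| = 0 + 16 = 16
d(Y, Juno) = |14−16| + |-13−12| = 2 + 25 = 27
d(Y, Sigma) = |14−(-5)| + |-13−1| = 19 + 14 = 33
d(Y, Rigel) = |14−(-19)| + |-13−5| = 33 + 18 = 51
Minimum is at Pavo.

Pavo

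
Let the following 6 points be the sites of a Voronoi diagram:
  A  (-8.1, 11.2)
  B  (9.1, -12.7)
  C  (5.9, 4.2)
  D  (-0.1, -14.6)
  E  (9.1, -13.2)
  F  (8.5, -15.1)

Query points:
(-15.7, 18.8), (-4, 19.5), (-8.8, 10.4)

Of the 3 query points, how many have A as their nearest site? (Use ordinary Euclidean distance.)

3

(-15.7, 18.8) — d² to each: A:115.52, B:1607.29, C:679.72, D:1358.92, E:1639.04, F:1734.85 → nearest is A
(-4, 19.5) — d² to each: A:85.7, B:1208.45, C:332.1, D:1178.02, E:1240.9, F:1353.41 → nearest is A
(-8.8, 10.4) — d² to each: A:1.13, B:854.02, C:254.53, D:700.69, E:877.37, F:949.54 → nearest is A
3 of the 3 points have A as nearest.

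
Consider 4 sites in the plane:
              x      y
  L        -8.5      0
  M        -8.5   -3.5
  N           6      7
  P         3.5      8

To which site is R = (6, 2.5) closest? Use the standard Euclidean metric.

N

Since √ is increasing, it suffices to compare squared distances:
|RL|² = 210.25 + 6.25 = 216.5
|RM|² = 210.25 + 36 = 246.25
|RN|² = 0 + 20.25 = 20.25
|RP|² = 6.25 + 30.25 = 36.5
N is nearest.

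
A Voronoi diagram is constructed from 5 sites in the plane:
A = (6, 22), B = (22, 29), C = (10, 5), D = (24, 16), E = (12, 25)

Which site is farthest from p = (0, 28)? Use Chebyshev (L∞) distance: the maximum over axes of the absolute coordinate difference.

d(p,A) = max(6, 6) = 6
d(p,B) = max(22, 1) = 22
d(p,C) = max(10, 23) = 23
d(p,D) = max(24, 12) = 24
d(p,E) = max(12, 3) = 12
The largest is to D.

D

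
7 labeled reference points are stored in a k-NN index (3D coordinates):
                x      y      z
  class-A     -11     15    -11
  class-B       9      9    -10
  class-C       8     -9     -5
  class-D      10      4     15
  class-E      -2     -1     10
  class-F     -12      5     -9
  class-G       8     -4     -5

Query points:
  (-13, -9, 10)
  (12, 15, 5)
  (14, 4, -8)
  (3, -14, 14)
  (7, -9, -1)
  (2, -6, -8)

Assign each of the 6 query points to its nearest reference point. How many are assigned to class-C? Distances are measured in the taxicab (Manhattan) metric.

(-13, -9, 10) — d to each: class-A:47, class-B:60, class-C:36, class-D:41, class-E:19, class-F:34, class-G:41 → nearest is class-E
(12, 15, 5) — d to each: class-A:39, class-B:24, class-C:38, class-D:23, class-E:35, class-F:48, class-G:33 → nearest is class-D
(14, 4, -8) — d to each: class-A:39, class-B:12, class-C:22, class-D:27, class-E:39, class-F:28, class-G:17 → nearest is class-B
(3, -14, 14) — d to each: class-A:68, class-B:53, class-C:29, class-D:26, class-E:22, class-F:57, class-G:34 → nearest is class-E
(7, -9, -1) — d to each: class-A:52, class-B:29, class-C:5, class-D:32, class-E:28, class-F:41, class-G:10 → nearest is class-C
(2, -6, -8) — d to each: class-A:37, class-B:24, class-C:12, class-D:41, class-E:27, class-F:26, class-G:11 → nearest is class-G
1 of the 6 points has class-C as nearest.

1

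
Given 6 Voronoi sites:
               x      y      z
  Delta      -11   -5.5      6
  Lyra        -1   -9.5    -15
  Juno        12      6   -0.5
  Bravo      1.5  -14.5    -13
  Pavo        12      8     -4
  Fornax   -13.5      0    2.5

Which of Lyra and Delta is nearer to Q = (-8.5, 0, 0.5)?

Delta

Compare squared distances:
d²(Q, Lyra) = (-8.5−(-1))² + (0−(-9.5))² + (0.5−(-15))² = 56.25 + 90.25 + 240.25 = 386.75
d²(Q, Delta) = (-8.5−(-11))² + (0−(-5.5))² + (0.5−6)² = 6.25 + 30.25 + 30.25 = 66.75
386.75 > 66.75, so Delta is closer.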